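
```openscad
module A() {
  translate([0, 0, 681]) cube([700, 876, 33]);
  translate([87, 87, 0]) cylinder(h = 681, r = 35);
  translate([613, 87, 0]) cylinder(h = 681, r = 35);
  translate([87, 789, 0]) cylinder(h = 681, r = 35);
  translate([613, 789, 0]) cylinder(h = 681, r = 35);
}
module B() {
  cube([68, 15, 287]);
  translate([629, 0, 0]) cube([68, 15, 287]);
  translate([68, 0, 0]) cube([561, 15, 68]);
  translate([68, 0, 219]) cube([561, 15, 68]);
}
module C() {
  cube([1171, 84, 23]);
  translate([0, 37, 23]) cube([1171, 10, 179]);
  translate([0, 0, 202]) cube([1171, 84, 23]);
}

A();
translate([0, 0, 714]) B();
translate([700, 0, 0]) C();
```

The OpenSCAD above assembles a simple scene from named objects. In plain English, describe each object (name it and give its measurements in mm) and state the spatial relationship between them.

A is a rectangular dining table. The top is 700×876×33 mm with its upper surface at z = 714 mm. It stands on four round legs of 70 mm diameter, each leg's bounding box inset 52 mm from the nearest pair of top edges, running from the floor to the underside of the top.

B is a picture frame with a 561×151 mm rectangular opening (x by z) and a uniform 68 mm border on every side. Frame depth is 15 mm along y. It is built from two vertical stiles running the full outside height and two horizontal rails spanning the gap between the stiles.

C is an I-beam lying along x, 1171 mm long. Overall section height 225 mm. Two flanges 84 mm wide (y) and 23 mm thick, one on the floor and one at the top; a web 10 mm thick runs between them, centred on the flange width.

The picture frame is on top of the table. The I-beam is against the table's +x side, with their −y faces flush.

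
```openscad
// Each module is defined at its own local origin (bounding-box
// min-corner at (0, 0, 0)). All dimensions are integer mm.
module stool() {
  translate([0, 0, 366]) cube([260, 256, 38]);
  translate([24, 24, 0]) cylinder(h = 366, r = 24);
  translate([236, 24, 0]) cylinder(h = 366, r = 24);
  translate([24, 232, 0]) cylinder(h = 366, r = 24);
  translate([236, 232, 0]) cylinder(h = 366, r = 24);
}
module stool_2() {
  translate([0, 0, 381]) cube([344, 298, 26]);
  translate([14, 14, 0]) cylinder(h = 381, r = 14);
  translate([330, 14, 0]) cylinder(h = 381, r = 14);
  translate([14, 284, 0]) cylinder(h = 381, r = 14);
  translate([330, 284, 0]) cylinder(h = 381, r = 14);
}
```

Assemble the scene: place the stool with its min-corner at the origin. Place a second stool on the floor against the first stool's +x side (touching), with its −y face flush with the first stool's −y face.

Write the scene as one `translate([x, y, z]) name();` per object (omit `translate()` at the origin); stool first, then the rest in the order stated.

stool();
translate([260, 0, 0]) stool_2();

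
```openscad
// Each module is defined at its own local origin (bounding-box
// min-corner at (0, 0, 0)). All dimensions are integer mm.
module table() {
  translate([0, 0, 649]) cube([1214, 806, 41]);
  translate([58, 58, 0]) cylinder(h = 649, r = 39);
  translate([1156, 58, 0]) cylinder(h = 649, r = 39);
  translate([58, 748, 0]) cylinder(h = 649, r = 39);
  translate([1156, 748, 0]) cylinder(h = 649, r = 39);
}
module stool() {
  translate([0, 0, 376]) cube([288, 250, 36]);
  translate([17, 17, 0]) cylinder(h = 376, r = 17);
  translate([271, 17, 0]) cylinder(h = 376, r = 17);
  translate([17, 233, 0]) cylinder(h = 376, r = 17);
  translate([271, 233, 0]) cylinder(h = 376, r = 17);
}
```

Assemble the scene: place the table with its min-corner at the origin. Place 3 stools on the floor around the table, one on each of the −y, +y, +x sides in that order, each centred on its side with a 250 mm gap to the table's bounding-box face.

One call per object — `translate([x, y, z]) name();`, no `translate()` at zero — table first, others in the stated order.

table();
translate([463, -500, 0]) stool();
translate([463, 1056, 0]) stool();
translate([1464, 278, 0]) stool();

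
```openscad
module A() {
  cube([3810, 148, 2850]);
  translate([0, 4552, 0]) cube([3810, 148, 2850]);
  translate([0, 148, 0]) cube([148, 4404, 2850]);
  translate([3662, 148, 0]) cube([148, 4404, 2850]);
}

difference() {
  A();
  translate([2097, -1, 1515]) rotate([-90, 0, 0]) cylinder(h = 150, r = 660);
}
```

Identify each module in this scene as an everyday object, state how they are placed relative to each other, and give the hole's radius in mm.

The subtracted cylinder has r = 660 mm.

A is a house frame. The house frame has a circular hole through its front wall. The hole's radius is 660 mm.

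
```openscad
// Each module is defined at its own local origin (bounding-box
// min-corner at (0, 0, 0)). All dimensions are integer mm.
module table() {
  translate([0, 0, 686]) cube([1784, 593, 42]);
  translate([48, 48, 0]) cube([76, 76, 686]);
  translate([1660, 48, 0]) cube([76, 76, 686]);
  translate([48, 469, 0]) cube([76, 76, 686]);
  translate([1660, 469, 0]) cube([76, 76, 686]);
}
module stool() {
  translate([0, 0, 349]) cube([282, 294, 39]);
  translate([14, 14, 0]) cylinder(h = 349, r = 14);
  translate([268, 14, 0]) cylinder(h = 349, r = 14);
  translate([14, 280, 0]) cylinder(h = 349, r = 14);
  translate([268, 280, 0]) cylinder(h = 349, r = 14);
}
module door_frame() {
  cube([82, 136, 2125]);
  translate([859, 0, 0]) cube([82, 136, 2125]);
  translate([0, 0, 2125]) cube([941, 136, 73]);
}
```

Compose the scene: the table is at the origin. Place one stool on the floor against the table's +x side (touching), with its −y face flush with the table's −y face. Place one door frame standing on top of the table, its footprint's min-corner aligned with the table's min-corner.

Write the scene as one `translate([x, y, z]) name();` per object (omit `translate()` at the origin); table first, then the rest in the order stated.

table();
translate([1784, 0, 0]) stool();
translate([0, 0, 728]) door_frame();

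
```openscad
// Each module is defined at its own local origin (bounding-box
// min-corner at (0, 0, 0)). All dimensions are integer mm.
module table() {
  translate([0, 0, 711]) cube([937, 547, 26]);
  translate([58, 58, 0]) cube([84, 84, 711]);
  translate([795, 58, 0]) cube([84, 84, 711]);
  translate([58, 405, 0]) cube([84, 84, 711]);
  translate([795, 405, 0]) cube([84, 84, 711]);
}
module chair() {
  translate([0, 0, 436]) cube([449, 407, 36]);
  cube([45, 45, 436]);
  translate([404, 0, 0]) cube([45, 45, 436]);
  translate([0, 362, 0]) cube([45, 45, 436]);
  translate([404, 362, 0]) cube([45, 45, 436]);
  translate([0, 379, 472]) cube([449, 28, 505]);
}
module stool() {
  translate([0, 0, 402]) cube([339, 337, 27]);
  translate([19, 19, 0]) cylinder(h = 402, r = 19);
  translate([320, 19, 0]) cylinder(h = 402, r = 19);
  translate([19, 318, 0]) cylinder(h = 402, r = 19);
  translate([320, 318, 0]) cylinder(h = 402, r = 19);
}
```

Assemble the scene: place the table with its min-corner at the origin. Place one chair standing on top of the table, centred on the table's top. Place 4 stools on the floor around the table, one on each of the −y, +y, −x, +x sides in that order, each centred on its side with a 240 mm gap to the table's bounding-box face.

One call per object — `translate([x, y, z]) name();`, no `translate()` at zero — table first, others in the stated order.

table();
translate([244, 70, 737]) chair();
translate([299, -577, 0]) stool();
translate([299, 787, 0]) stool();
translate([-579, 105, 0]) stool();
translate([1177, 105, 0]) stool();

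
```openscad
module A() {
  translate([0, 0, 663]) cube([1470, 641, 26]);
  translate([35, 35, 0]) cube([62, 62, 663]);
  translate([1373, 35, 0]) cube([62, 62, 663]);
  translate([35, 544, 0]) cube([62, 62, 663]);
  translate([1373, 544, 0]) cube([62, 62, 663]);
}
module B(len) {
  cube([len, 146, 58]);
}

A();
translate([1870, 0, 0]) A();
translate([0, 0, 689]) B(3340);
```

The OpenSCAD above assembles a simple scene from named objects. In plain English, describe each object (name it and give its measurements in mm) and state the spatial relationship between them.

A is a table with a 1470×641 mm rectangular top, 26 mm thick, top surface at z = 689 mm, supported by four 62×62 mm square legs, each inset 35 mm from the nearest pair of top edges, running from the floor.

B is a rectangular beam 3340 mm long (x), 146 mm deep (y), 58 mm thick (z).

The beam spans the tops of two tables placed 400 mm apart, resting at z = 689 mm.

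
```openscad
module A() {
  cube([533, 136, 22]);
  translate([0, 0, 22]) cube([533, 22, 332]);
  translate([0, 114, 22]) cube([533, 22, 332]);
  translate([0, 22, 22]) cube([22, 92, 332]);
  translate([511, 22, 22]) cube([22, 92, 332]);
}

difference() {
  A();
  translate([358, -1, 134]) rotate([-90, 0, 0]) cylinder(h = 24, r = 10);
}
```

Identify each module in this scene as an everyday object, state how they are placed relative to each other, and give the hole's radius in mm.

A is an open box. The open box has a circular hole through its front wall. The hole's radius is 10 mm.

The subtracted cylinder has r = 10 mm.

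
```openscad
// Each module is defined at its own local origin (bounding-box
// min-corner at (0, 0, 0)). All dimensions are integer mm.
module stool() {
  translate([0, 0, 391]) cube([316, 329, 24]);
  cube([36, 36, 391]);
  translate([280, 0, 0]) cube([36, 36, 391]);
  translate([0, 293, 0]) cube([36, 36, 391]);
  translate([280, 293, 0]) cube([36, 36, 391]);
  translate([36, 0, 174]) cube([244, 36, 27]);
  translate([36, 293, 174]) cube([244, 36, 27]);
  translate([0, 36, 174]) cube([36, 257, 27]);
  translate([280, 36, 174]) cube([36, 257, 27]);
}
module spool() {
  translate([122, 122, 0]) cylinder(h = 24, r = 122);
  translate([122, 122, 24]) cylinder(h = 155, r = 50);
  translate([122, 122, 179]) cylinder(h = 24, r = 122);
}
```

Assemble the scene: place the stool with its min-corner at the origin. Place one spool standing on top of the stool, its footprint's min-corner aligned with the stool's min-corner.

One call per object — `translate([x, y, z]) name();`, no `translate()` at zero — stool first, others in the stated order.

stool();
translate([0, 0, 415]) spool();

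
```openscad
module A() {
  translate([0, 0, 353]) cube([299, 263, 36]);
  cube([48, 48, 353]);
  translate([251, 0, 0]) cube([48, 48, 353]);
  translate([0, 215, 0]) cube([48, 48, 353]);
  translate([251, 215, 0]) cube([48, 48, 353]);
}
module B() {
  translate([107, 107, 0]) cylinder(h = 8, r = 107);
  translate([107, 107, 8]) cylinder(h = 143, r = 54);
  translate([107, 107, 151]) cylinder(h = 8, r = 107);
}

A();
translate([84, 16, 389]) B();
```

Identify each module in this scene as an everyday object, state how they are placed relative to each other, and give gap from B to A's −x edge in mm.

A is a stool. B is a spool. The spool is on top of the stool. The gap from the spool to the stool's −x edge is 84 mm.

The spool's min-x is at 84; the stool's min-x is 0; gap = 84 mm.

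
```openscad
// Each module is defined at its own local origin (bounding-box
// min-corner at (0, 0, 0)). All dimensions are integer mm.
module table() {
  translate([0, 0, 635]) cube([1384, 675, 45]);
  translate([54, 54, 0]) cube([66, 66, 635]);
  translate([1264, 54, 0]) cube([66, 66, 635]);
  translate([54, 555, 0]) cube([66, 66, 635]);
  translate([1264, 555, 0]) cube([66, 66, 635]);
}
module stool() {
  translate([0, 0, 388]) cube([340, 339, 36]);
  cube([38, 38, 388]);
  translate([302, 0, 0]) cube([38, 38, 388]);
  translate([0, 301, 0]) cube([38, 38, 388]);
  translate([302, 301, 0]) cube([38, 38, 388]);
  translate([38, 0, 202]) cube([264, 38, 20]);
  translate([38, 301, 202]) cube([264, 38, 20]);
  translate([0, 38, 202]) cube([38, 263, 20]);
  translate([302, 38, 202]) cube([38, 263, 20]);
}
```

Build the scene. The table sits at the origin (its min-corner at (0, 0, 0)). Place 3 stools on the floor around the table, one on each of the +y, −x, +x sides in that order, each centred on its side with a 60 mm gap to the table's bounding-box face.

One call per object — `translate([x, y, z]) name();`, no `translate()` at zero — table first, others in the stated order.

table();
translate([522, 735, 0]) stool();
translate([-400, 168, 0]) stool();
translate([1444, 168, 0]) stool();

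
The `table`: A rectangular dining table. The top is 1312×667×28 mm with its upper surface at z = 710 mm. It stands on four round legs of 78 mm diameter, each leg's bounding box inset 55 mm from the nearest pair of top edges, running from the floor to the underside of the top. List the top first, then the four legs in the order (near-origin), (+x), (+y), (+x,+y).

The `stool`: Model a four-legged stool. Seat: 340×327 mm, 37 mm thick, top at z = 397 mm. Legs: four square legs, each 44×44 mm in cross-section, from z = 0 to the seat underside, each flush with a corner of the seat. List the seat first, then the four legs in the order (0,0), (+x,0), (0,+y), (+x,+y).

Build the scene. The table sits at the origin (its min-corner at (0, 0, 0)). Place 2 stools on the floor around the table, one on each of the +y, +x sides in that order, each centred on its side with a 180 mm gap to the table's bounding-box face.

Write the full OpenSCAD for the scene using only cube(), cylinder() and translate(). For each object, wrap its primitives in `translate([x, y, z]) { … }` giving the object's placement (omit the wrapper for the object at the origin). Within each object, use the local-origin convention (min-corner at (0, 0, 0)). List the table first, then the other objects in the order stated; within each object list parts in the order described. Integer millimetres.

translate([0, 0, 682]) cube([1312, 667, 28]);
translate([94, 94, 0]) cylinder(h = 682, r = 39);
translate([1218, 94, 0]) cylinder(h = 682, r = 39);
translate([94, 573, 0]) cylinder(h = 682, r = 39);
translate([1218, 573, 0]) cylinder(h = 682, r = 39);
translate([486, 847, 0]) {
  translate([0, 0, 360]) cube([340, 327, 37]);
  cube([44, 44, 360]);
  translate([296, 0, 0]) cube([44, 44, 360]);
  translate([0, 283, 0]) cube([44, 44, 360]);
  translate([296, 283, 0]) cube([44, 44, 360]);
}
translate([1492, 170, 0]) {
  translate([0, 0, 360]) cube([340, 327, 37]);
  cube([44, 44, 360]);
  translate([296, 0, 0]) cube([44, 44, 360]);
  translate([0, 283, 0]) cube([44, 44, 360]);
  translate([296, 283, 0]) cube([44, 44, 360]);
}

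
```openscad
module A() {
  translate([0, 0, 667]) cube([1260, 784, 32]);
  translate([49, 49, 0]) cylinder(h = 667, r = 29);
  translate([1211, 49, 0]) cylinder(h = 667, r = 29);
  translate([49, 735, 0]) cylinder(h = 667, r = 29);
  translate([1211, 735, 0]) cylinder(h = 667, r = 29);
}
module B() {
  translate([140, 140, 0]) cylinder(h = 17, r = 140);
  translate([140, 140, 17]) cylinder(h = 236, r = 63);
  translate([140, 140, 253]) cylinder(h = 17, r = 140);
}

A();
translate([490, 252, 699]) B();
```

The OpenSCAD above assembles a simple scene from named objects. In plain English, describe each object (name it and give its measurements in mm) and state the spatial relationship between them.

A is a table: top 1260 mm (x) × 784 mm (y), 32 mm thick, upper face at z = 699 mm, on four round legs of 58 mm diameter, each leg's bounding box inset 20 mm from the nearest pair of top edges, running from z = 0 to the bottom of the top.

B is a spool: two coaxial disc flanges of radius 140 mm and thickness 17 mm, joined by a core cylinder of radius 63 mm and height 236 mm. The lower flange rests on z = 0 and the three cylinders share a vertical axis.

The spool is on top of the table, centred.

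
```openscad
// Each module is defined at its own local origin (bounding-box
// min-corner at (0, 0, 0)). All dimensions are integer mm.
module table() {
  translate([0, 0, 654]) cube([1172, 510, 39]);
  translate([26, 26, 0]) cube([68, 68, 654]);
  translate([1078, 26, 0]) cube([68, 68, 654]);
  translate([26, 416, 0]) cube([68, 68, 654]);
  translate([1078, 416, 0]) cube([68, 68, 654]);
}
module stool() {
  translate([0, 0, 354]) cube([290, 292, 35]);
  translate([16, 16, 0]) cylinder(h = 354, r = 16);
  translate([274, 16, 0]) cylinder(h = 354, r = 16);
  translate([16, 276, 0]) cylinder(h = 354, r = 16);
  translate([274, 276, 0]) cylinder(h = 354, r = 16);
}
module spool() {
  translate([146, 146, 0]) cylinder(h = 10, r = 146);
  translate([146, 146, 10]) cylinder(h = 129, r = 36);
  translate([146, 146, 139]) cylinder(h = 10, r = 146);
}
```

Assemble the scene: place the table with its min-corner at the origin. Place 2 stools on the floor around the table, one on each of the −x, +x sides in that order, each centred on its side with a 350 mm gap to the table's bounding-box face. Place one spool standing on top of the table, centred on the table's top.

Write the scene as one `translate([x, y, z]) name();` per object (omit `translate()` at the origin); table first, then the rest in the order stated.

table();
translate([-640, 109, 0]) stool();
translate([1522, 109, 0]) stool();
translate([440, 109, 693]) spool();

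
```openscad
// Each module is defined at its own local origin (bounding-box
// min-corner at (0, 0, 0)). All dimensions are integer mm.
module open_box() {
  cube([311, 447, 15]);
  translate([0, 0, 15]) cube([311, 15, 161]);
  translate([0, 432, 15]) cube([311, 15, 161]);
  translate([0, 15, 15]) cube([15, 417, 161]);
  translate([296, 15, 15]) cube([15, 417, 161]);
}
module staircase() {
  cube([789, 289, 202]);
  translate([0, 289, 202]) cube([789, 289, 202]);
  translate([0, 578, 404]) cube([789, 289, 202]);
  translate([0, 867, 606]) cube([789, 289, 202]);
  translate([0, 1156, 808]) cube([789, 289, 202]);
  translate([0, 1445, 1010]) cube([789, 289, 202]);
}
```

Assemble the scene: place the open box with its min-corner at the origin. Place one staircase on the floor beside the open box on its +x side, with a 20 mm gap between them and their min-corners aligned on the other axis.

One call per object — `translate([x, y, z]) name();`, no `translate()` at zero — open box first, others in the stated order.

open_box();
translate([331, 0, 0]) staircase();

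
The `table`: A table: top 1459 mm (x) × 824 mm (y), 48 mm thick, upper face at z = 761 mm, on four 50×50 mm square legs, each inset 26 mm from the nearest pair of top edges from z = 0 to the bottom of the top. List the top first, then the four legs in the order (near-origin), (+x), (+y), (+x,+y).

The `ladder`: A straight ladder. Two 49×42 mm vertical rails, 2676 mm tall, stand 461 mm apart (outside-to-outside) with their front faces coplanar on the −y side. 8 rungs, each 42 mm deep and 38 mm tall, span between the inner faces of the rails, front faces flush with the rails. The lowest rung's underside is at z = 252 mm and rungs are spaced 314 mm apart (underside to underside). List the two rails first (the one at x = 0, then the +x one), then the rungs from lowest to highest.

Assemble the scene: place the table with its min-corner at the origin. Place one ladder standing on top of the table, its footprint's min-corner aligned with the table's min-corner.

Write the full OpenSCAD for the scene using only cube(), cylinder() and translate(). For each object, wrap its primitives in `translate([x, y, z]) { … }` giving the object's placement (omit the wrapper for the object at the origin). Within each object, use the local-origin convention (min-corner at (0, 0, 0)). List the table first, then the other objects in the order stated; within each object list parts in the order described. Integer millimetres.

translate([0, 0, 713]) cube([1459, 824, 48]);
translate([26, 26, 0]) cube([50, 50, 713]);
translate([1383, 26, 0]) cube([50, 50, 713]);
translate([26, 748, 0]) cube([50, 50, 713]);
translate([1383, 748, 0]) cube([50, 50, 713]);
translate([0, 0, 761]) {
  cube([49, 42, 2676]);
  translate([412, 0, 0]) cube([49, 42, 2676]);
  translate([49, 0, 252]) cube([363, 42, 38]);
  translate([49, 0, 566]) cube([363, 42, 38]);
  translate([49, 0, 880]) cube([363, 42, 38]);
  translate([49, 0, 1194]) cube([363, 42, 38]);
  translate([49, 0, 1508]) cube([363, 42, 38]);
  translate([49, 0, 1822]) cube([363, 42, 38]);
  translate([49, 0, 2136]) cube([363, 42, 38]);
  translate([49, 0, 2450]) cube([363, 42, 38]);
}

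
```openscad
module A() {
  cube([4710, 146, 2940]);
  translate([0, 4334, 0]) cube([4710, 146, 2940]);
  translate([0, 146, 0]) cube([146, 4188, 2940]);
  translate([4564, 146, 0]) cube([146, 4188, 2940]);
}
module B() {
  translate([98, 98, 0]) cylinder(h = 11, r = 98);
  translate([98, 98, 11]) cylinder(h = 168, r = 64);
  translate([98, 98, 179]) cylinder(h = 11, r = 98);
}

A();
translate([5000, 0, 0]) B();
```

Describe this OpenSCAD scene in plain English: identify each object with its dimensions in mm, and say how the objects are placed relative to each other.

A is the wall frame of a small rectangular building: four walls, each 2940 mm tall and 146 mm thick, enclosing a footprint 4710 mm (x) by 4480 mm (y) outside-to-outside, with no floor or roof. The front and back walls (the −y and +y sides) span the full width; the two side walls fit between them.

B is a spool: two coaxial disc flanges of radius 98 mm and thickness 11 mm, joined by a core cylinder of radius 64 mm and height 168 mm. The lower flange rests on z = 0 and the three cylinders share a vertical axis.

The spool is on the floor beside the house frame on its +x side.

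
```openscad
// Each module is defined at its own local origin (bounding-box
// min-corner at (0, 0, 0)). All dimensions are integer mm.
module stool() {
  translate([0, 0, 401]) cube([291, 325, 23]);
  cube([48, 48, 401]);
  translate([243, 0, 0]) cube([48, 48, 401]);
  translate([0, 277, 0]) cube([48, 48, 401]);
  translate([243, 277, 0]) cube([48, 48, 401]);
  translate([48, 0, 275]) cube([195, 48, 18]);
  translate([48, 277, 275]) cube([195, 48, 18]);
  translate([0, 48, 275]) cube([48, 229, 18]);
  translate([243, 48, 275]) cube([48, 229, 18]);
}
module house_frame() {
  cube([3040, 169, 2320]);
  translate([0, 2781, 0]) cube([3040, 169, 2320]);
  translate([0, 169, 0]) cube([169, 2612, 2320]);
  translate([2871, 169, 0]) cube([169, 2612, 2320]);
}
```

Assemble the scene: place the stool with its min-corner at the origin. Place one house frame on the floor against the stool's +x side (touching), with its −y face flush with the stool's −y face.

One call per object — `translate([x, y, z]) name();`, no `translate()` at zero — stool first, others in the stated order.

stool();
translate([291, 0, 0]) house_frame();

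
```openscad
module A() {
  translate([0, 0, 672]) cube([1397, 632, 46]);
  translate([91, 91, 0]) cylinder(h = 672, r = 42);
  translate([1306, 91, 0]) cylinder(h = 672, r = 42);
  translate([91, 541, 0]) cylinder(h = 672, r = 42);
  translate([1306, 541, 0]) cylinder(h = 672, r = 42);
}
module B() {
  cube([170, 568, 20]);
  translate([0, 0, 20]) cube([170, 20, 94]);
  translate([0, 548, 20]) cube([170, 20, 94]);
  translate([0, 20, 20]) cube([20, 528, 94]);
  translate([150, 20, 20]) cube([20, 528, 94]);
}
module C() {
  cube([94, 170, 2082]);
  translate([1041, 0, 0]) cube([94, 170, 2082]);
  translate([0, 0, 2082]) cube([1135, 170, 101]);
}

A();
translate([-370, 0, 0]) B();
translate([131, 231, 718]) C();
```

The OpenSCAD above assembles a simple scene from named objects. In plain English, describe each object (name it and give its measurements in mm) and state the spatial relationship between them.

A is a table with a 1397×632 mm rectangular top, 46 mm thick, top surface at z = 718 mm, supported by four round legs of 84 mm diameter, each leg's bounding box inset 49 mm from the nearest pair of top edges, running from the floor.

B is an open storage box with external size 170×568×114 mm and wall thickness 20 mm (the base is also 20 mm thick). The base covers the whole footprint; the four walls stand on the base, with the y-facing walls full-width and the x-facing walls fitting between their inner faces.

C is a door frame. The clear opening is 947 mm wide and 2082 mm high. Two 94 mm wide jambs, 170 mm deep, stand either side of the opening from the floor to the top of the opening. A 101 mm thick head sits across the top of both jambs, spanning the full outside width of the frame.

The open box is on the floor beside the table on its −x side. The door frame is on top of the table, centred.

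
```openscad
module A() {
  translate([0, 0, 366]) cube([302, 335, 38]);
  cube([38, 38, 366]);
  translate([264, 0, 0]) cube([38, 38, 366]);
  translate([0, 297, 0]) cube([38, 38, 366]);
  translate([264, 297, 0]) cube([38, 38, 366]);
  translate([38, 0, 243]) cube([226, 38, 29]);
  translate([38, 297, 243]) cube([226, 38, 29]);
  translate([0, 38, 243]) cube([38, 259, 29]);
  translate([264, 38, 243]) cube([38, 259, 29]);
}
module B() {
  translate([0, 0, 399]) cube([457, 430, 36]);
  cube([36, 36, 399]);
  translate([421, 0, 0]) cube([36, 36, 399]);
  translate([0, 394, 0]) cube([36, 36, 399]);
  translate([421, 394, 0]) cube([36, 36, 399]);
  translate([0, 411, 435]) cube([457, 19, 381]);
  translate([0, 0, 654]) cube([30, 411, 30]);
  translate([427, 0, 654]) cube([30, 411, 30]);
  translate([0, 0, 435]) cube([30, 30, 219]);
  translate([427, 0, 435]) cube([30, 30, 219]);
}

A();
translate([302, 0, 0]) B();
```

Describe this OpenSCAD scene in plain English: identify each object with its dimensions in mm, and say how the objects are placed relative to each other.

A is a simple wooden stool: a rectangular seat 302 mm (x) by 335 mm (y), 38 mm thick, top face at z = 404 mm, on four square legs, each 38×38 mm in cross-section. The legs rest on z = 0, each flush with a corner of the seat. Four stretchers, 38 mm wide and 29 mm tall, connect adjacent legs with their undersides at z = 243 mm, each running between the inner faces of the legs it joins and aligned with the legs' outer faces on the other axis.

B is a chair: 457×430 mm seat, 36 mm thick, top at z = 435 mm, on four 36 mm square corner legs flush with the seat edges. A 19 mm thick backrest slab spans the full seat width, extending 381 mm above the seat top, its back face flush with the seat's +y edge. Two armrests of 30×30 mm section run along each side from the seat's front edge to the front of the backrest, top faces 249 mm above the seat top and outer faces flush with the seat's x-edges; a 30×30 mm post under the front of each armrest stands on the seat at the front corner.

The chair is against the stool's +x side, with their −y faces flush.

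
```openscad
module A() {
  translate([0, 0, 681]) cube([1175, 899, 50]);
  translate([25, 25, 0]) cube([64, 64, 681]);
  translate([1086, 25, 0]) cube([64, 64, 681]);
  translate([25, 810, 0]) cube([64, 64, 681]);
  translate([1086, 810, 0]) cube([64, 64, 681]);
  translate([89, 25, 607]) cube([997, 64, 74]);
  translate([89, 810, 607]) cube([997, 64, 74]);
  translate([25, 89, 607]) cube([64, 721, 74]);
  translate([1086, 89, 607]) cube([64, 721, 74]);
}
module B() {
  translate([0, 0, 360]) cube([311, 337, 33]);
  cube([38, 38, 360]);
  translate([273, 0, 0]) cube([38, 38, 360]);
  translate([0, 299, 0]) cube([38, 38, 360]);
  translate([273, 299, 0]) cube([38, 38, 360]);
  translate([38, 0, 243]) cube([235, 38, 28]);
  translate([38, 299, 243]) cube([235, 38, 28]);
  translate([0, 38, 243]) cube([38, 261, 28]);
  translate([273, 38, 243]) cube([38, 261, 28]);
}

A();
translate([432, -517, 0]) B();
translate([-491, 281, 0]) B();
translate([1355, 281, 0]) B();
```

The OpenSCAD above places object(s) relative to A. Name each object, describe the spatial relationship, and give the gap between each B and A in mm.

Each stool's nearest face is 180 mm from the table's bounding box.

A is a table. B is a stool. Three stools sit around the table at the −y, −x, +x sides. The gap between each stool and the table is 180 mm.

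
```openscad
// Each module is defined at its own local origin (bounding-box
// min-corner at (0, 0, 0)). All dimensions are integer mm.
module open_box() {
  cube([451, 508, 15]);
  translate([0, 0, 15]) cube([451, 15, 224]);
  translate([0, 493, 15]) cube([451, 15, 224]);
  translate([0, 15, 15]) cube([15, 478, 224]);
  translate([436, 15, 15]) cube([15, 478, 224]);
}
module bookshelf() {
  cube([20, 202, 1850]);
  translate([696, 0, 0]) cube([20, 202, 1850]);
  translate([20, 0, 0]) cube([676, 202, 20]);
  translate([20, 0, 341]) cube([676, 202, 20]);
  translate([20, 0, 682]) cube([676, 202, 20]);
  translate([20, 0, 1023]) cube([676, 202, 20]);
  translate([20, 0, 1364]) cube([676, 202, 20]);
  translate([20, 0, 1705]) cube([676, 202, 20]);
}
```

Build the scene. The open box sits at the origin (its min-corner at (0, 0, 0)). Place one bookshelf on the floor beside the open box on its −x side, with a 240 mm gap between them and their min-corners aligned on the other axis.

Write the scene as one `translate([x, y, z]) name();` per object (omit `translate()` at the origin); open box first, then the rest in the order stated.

open_box();
translate([-956, 0, 0]) bookshelf();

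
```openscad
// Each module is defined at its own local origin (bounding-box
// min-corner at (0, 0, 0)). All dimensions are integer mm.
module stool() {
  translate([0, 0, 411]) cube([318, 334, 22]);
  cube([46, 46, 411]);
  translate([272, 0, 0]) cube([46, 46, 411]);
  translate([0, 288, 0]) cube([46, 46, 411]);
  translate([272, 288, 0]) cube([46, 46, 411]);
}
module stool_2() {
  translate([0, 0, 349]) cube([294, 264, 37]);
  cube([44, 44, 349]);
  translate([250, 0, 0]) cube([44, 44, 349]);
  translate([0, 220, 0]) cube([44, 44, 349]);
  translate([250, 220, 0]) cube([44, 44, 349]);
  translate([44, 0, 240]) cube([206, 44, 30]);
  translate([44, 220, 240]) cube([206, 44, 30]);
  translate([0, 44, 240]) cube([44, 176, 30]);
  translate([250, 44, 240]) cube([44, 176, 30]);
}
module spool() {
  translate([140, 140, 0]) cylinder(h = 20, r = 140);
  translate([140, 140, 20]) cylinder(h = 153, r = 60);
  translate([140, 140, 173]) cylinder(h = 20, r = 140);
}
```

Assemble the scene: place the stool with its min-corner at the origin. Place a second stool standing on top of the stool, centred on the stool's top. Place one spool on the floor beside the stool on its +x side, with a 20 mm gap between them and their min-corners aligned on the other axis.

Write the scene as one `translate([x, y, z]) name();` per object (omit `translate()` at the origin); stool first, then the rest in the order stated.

stool();
translate([12, 35, 433]) stool_2();
translate([338, 0, 0]) spool();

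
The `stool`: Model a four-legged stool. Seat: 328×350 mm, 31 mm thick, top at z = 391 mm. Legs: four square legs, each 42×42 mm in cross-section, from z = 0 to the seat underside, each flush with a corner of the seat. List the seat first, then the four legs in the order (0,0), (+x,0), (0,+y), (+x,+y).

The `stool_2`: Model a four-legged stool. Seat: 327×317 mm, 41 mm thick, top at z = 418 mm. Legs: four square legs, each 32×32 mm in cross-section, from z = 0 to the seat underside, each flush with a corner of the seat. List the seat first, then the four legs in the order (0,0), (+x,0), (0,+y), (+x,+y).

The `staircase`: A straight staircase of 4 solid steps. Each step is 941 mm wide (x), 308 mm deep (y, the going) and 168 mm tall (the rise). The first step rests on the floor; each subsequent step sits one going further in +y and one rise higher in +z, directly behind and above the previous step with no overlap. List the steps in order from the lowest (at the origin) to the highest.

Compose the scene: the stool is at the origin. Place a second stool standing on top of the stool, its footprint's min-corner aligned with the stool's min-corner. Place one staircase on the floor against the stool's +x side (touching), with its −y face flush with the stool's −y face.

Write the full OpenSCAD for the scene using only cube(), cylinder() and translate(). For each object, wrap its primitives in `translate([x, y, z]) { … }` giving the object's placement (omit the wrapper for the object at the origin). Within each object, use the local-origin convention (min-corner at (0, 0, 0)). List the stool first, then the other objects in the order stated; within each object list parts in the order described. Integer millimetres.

translate([0, 0, 360]) cube([328, 350, 31]);
cube([42, 42, 360]);
translate([286, 0, 0]) cube([42, 42, 360]);
translate([0, 308, 0]) cube([42, 42, 360]);
translate([286, 308, 0]) cube([42, 42, 360]);
translate([0, 0, 391]) {
  translate([0, 0, 377]) cube([327, 317, 41]);
  cube([32, 32, 377]);
  translate([295, 0, 0]) cube([32, 32, 377]);
  translate([0, 285, 0]) cube([32, 32, 377]);
  translate([295, 285, 0]) cube([32, 32, 377]);
}
translate([328, 0, 0]) {
  cube([941, 308, 168]);
  translate([0, 308, 168]) cube([941, 308, 168]);
  translate([0, 616, 336]) cube([941, 308, 168]);
  translate([0, 924, 504]) cube([941, 308, 168]);
}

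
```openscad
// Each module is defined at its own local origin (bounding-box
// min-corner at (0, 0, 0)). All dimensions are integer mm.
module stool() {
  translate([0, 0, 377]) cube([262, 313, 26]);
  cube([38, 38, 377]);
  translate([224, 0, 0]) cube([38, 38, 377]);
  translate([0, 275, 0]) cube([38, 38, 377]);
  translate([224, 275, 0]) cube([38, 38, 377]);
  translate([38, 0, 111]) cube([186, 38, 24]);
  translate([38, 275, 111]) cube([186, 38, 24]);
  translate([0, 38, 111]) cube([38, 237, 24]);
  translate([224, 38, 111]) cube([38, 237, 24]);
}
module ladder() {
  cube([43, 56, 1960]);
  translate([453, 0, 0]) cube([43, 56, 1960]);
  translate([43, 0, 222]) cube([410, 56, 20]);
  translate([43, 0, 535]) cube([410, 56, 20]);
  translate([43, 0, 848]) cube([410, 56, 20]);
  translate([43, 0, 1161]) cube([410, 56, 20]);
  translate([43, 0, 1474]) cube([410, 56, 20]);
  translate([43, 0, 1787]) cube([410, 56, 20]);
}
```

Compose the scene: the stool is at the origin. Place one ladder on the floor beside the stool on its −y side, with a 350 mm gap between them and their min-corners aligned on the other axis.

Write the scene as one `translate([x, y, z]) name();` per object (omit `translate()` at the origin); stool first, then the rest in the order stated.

stool();
translate([0, -406, 0]) ladder();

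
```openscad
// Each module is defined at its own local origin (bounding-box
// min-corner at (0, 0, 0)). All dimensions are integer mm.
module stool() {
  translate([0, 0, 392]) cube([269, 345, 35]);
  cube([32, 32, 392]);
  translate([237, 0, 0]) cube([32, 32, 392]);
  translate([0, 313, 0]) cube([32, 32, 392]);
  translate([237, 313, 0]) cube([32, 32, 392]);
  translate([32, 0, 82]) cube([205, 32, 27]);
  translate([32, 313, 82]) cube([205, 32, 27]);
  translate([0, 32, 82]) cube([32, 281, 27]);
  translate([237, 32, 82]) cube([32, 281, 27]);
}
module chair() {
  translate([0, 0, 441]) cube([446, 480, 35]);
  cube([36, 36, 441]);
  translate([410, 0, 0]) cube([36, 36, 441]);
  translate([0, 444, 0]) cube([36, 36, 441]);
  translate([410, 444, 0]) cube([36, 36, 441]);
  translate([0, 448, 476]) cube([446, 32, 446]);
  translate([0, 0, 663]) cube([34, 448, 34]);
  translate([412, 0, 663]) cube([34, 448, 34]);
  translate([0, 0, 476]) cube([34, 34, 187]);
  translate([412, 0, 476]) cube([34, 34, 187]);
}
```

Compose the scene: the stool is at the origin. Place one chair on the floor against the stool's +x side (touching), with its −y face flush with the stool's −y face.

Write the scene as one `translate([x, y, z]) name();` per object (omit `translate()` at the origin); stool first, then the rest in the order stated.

stool();
translate([269, 0, 0]) chair();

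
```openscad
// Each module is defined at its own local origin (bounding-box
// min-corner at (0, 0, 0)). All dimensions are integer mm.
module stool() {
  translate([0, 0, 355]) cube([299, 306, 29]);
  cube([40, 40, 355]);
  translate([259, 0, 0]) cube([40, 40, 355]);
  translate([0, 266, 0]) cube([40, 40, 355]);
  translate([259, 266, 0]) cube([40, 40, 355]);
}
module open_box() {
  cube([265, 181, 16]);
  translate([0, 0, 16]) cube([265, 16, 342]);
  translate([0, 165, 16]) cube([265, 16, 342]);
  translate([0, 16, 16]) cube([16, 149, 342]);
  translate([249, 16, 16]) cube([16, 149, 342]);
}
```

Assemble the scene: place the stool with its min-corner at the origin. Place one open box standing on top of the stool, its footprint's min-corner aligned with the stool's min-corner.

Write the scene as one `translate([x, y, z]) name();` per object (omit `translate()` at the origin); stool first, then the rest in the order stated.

stool();
translate([0, 0, 384]) open_box();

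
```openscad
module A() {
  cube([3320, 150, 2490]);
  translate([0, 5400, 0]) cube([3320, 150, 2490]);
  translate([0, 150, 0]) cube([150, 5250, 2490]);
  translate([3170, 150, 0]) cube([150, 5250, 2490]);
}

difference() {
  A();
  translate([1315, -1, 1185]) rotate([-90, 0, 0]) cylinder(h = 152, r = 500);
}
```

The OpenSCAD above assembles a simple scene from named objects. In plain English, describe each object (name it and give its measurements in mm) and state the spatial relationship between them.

A is the wall frame of a small rectangular building: four walls, each 2490 mm tall and 150 mm thick, enclosing a footprint 3320 mm (x) by 5550 mm (y) outside-to-outside, with no floor or roof. The front and back walls (the −y and +y sides) span the full width; the two side walls fit between them.

The house frame has a circular hole of radius 500 mm through its front wall, centred at (x = 1315, z = 1185).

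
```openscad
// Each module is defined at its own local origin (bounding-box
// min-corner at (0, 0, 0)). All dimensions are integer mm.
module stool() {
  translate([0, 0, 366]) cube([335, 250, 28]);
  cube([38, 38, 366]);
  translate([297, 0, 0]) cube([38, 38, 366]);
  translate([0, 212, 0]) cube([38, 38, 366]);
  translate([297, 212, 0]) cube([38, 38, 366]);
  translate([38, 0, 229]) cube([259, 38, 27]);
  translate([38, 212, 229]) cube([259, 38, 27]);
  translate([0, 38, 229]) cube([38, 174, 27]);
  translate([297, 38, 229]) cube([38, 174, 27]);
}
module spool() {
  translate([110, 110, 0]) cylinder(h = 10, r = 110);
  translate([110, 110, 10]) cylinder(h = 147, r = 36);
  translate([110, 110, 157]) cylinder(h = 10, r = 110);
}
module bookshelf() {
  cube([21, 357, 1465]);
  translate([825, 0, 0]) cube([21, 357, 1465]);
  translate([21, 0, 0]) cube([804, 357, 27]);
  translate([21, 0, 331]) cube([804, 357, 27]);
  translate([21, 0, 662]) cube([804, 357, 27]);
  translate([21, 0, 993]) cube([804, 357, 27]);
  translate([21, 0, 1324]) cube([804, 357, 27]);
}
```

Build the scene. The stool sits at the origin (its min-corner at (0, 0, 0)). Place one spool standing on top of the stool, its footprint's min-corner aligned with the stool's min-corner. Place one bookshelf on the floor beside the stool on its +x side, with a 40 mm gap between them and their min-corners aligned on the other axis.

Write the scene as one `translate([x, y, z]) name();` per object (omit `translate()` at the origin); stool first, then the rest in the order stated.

stool();
translate([0, 0, 394]) spool();
translate([375, 0, 0]) bookshelf();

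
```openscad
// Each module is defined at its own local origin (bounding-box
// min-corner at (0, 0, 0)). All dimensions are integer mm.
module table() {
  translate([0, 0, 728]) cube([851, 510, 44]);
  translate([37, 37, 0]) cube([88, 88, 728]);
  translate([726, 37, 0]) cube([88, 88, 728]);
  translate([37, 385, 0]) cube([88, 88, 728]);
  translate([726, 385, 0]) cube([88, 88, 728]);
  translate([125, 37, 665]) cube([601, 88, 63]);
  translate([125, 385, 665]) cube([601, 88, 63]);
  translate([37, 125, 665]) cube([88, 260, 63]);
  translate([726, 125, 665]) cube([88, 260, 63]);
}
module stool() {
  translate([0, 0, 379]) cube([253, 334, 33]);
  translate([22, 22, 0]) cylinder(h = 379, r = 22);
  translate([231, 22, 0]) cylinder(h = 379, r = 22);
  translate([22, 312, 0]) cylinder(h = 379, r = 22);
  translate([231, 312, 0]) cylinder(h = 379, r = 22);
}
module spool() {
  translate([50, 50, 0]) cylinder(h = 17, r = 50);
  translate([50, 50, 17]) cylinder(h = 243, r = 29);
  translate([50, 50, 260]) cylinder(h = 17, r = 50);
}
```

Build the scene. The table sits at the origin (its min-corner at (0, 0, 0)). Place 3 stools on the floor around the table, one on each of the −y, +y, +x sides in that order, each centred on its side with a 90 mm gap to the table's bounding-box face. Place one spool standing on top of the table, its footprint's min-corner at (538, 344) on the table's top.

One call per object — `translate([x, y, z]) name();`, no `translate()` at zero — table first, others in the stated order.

table();
translate([299, -424, 0]) stool();
translate([299, 600, 0]) stool();
translate([941, 88, 0]) stool();
translate([538, 344, 772]) spool();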